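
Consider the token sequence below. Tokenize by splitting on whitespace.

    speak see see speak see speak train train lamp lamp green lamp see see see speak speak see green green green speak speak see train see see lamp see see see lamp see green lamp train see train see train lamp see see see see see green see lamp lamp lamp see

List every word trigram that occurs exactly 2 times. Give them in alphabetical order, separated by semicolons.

Trigram counts meeting the condition (exactly 2 times):
  see lamp see: 2
  see see lamp: 2
  see see speak: 2
  see train see: 2
  speak speak see: 2
  train see train: 2

see lamp see; see see lamp; see see speak; see train see; speak speak see; train see train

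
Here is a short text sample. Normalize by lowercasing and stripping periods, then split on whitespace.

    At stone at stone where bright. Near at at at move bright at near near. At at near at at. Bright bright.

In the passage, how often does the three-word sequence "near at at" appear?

3

Scanning the 20 overlapping trigram windows for "near at at":
  position 7–9: near at at
  position 15–17: near at at
  position 18–20: near at at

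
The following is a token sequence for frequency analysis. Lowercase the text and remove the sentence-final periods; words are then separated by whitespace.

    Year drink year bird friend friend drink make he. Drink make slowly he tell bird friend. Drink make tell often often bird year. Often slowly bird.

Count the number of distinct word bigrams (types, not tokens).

26 tokens → 25 bigram windows in total.
Repeated bigrams (each contributes count−1 duplicates):
  drink make: 3
  bird friend: 2
  friend drink: 2
4 duplicate windows → 25 − 4 = 21 distinct.

21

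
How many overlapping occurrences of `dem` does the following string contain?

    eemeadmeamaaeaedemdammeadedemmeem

2

Sliding a length-3 window over the 33 characters (31 positions):
  position 16–18: dem
  position 27–29: dem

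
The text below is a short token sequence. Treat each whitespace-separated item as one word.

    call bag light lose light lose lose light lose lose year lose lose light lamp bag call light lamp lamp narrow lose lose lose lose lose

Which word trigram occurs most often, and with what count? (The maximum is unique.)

Trigram frequencies (highest first):
  lose lose lose: 3
  lose light lose: 2
  light lose lose: 2
  lose lose light: 2
  call bag light: 1
  bag light lose: 1
  … (13 more, each ≤ 1)

"lose lose lose", 3 times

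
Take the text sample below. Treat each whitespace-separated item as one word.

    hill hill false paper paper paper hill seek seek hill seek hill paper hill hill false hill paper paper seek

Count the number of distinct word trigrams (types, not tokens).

20 tokens → 18 trigram windows in total.
Repeated trigrams (each contributes count−1 duplicates):
  hill hill false: 2
1 duplicate windows → 18 − 1 = 17 distinct.

17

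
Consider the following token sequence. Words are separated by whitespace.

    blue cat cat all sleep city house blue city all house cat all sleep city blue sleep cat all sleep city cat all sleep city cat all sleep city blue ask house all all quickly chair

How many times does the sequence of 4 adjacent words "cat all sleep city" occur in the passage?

5

Scanning the 33 overlapping 4-gram windows for "cat all sleep city":
  position 3–6: cat all sleep city
  position 12–15: cat all sleep city
  position 18–21: cat all sleep city
  position 22–25: cat all sleep city
  position 26–29: cat all sleep city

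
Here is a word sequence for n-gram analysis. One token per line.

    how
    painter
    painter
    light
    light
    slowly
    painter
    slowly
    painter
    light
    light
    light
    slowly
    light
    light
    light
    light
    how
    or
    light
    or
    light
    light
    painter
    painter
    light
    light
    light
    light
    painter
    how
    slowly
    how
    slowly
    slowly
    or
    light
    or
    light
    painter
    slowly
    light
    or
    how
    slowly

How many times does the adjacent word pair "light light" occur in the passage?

10

Scanning the 44 overlapping bigram windows for "light light":
  position 4–5: light light
  position 10–11: light light
  position 11–12: light light
  position 14–15: light light
  position 15–16: light light
  position 16–17: light light
  position 22–23: light light
  position 26–27: light light
  position 27–28: light light
  position 28–29: light light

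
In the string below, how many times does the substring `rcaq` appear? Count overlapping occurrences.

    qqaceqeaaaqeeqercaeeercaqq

Sliding a length-4 window over the 26 characters (23 positions):
  position 22–25: rcaq

1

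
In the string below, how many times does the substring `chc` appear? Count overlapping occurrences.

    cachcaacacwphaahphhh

1

Sliding a length-3 window over the 20 characters (18 positions):
  position 3–5: chc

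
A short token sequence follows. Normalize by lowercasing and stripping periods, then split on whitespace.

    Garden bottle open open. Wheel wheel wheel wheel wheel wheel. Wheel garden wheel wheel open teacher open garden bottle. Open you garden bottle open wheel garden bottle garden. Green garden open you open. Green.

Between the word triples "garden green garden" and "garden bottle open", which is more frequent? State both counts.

"garden bottle open" (3 vs 1)

"garden green garden": 1 occurrence
"garden bottle open": 3 occurrences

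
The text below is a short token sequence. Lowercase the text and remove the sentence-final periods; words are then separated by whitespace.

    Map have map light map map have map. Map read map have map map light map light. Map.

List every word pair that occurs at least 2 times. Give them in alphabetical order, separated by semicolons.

have map; light map; map have; map light; map map

Bigram counts meeting the condition (at least 2 times):
  have map: 3
  light map: 3
  map have: 3
  map light: 3
  map map: 3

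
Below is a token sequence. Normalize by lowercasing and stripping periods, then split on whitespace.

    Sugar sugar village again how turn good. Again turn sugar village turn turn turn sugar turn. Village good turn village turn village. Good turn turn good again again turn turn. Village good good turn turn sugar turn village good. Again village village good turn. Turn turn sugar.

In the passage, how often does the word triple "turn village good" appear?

4

Scanning the 45 overlapping trigram windows for "turn village good":
  position 16–18: turn village good
  position 21–23: turn village good
  position 30–32: turn village good
  position 37–39: turn village good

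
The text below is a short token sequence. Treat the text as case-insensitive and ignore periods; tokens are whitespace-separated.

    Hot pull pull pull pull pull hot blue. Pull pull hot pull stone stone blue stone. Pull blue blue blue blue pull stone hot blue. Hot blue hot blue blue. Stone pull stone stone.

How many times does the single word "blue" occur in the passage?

10

Scanning the 34 tokens for "blue":
  position 8: blue
  position 15: blue
  position 18: blue
  position 19: blue
  position 20: blue
  position 21: blue
  position 25: blue
  position 27: blue
  position 29: blue
  position 30: blue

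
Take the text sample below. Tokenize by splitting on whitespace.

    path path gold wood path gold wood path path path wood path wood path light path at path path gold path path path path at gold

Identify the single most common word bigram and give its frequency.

"path path", 7 times

Bigram frequencies (highest first):
  path path: 7
  wood path: 4
  path gold: 3
  gold wood: 2
  path wood: 2
  path at: 2
  … (5 more, each ≤ 1)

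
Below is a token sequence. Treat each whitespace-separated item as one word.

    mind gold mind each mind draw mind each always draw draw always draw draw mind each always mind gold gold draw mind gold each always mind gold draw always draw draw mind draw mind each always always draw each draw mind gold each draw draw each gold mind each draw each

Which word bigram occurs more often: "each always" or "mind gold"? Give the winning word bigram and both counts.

"mind gold" (5 vs 4)

"each always": 4 occurrences
"mind gold": 5 occurrences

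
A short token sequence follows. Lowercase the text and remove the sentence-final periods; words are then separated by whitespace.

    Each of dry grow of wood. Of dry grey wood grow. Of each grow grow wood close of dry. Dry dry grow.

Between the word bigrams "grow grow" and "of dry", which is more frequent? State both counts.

"of dry" (3 vs 1)

"grow grow": 1 occurrence
"of dry": 3 occurrences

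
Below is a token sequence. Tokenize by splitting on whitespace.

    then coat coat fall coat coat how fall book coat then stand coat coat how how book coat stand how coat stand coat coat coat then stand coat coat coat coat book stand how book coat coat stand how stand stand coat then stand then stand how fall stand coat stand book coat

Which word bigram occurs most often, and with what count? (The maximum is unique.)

"coat coat", 9 times

Bigram frequencies (highest first):
  coat coat: 9
  stand coat: 5
  book coat: 4
  then stand: 4
  coat stand: 4
  stand how: 4
  … (17 more, each ≤ 3)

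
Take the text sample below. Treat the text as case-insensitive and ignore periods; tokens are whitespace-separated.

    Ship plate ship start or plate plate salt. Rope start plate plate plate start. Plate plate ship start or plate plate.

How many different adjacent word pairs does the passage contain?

11

21 tokens → 20 bigram windows in total.
Repeated bigrams (each contributes count−1 duplicates):
  plate plate: 5
  or plate: 2
  plate ship: 2
  ship start: 2
  start or: 2
  start plate: 2
9 duplicate windows → 20 − 9 = 11 distinct.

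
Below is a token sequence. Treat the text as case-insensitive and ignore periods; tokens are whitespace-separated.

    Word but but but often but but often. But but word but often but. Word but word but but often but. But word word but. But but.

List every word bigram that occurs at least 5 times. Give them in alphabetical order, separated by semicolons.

but but; word but

Bigram counts meeting the condition (at least 5 times):
  but but: 8
  word but: 5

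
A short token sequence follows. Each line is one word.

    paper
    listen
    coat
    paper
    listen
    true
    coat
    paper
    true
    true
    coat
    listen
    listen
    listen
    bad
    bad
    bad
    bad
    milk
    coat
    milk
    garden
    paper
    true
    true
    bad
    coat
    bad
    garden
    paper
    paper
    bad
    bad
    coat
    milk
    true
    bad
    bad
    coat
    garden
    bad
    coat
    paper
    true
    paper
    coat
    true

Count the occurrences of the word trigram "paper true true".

2

Scanning the 45 overlapping trigram windows for "paper true true":
  position 8–10: paper true true
  position 23–25: paper true true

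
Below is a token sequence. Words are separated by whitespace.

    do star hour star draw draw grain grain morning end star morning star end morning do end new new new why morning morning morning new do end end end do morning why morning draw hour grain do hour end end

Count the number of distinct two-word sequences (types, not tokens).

33

40 tokens → 39 bigram windows in total.
Repeated bigrams (each contributes count−1 duplicates):
  end end: 3
  do end: 2
  morning morning: 2
  new new: 2
  why morning: 2
6 duplicate windows → 39 − 6 = 33 distinct.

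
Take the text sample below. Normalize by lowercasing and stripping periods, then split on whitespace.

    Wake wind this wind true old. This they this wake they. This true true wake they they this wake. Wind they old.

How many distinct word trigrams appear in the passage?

22 tokens → 20 trigram windows in total.
Repeated trigrams (each contributes count−1 duplicates):
  they this wake: 2
1 duplicate windows → 20 − 1 = 19 distinct.

19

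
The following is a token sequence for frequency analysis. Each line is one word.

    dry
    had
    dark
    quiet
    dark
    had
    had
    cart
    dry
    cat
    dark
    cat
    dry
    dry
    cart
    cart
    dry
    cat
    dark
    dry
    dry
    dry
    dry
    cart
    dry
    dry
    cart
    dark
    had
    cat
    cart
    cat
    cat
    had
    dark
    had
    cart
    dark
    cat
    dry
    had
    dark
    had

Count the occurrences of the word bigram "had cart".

2

Scanning the 42 overlapping bigram windows for "had cart":
  position 7–8: had cart
  position 36–37: had cart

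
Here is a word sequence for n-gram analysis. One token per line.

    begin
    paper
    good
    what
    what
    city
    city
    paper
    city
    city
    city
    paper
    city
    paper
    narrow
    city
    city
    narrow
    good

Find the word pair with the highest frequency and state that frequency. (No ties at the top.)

"city city", 4 times

Bigram frequencies (highest first):
  city city: 4
  city paper: 3
  paper city: 2
  begin paper: 1
  paper good: 1
  good what: 1
  … (6 more, each ≤ 1)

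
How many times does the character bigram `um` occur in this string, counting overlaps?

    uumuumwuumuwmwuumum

5

Sliding a length-2 window over the 19 characters (18 positions):
  position 2–3: um
  position 5–6: um
  position 9–10: um
  position 16–17: um
  position 18–19: um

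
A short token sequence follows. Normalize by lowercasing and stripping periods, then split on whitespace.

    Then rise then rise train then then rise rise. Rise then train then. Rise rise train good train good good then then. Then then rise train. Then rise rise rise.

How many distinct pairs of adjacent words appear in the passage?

30 tokens → 29 bigram windows in total.
Repeated bigrams (each contributes count−1 duplicates):
  then rise: 6
  rise rise: 5
  then then: 4
  rise train: 3
  train then: 3
  rise then: 2
  train good: 2
18 duplicate windows → 29 − 18 = 11 distinct.

11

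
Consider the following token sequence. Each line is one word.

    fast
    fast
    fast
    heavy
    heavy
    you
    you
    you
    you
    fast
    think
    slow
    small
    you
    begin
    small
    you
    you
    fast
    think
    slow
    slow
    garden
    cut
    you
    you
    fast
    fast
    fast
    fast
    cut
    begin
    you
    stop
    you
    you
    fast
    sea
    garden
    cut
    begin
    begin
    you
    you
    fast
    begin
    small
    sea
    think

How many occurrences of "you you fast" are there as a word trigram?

Scanning the 47 overlapping trigram windows for "you you fast":
  position 8–10: you you fast
  position 17–19: you you fast
  position 25–27: you you fast
  position 35–37: you you fast
  position 43–45: you you fast

5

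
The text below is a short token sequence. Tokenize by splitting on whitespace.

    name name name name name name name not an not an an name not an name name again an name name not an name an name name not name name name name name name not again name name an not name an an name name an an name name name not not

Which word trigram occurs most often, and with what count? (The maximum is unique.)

Trigram frequencies (highest first):
  name name name: 10
  name name not: 5
  an name name: 5
  name not an: 3
  an an name: 3
  not an name: 2
  … (20 more, each ≤ 2)

"name name name", 10 times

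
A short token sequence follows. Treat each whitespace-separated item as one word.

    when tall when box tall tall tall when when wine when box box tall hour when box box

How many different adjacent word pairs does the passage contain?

11

18 tokens → 17 bigram windows in total.
Repeated bigrams (each contributes count−1 duplicates):
  when box: 3
  box box: 2
  box tall: 2
  tall tall: 2
  tall when: 2
6 duplicate windows → 17 − 6 = 11 distinct.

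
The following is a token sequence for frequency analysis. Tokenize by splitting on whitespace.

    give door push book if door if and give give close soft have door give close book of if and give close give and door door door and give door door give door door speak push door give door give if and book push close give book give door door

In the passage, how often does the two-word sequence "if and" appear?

Scanning the 49 overlapping bigram windows for "if and":
  position 7–8: if and
  position 19–20: if and
  position 41–42: if and

3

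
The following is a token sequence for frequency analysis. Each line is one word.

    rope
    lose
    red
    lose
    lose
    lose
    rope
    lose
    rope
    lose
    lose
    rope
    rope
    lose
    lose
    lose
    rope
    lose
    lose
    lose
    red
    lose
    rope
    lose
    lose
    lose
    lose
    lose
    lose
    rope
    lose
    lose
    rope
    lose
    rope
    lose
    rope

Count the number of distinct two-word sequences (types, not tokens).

37 tokens → 36 bigram windows in total.
Repeated bigrams (each contributes count−1 duplicates):
  lose lose: 13
  lose rope: 9
  rope lose: 9
  lose red: 2
  red lose: 2
30 duplicate windows → 36 − 30 = 6 distinct.

6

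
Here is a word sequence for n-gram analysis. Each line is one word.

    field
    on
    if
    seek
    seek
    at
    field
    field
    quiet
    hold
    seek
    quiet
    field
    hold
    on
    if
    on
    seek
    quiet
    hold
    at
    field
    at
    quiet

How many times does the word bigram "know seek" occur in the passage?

Scanning the 23 overlapping bigram windows for "know seek":
  (none found)

0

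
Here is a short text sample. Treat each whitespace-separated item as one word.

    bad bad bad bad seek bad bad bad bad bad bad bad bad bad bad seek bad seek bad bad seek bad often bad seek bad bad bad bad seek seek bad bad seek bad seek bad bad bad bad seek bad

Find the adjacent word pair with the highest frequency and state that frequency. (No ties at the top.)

Bigram frequencies (highest first):
  bad bad: 20
  bad seek: 9
  seek bad: 9
  bad often: 1
  often bad: 1
  seek seek: 1

"bad bad", 20 times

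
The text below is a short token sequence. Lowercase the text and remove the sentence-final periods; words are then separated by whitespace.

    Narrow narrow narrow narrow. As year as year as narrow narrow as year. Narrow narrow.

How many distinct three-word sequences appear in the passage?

15 tokens → 13 trigram windows in total.
Repeated trigrams (each contributes count−1 duplicates):
  as year as: 2
  narrow as year: 2
  narrow narrow as: 2
  narrow narrow narrow: 2
4 duplicate windows → 13 − 4 = 9 distinct.

9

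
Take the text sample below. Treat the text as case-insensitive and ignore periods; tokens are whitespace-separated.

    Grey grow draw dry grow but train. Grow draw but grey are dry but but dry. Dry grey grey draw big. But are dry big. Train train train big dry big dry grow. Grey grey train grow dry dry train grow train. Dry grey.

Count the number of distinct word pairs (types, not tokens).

44 tokens → 43 bigram windows in total.
Repeated bigrams (each contributes count−1 duplicates):
  train grow: 3
  are dry: 2
  big dry: 2
  dry big: 2
  dry dry: 2
  dry grey: 2
  dry grow: 2
  grey grey: 2
  … (2 more repeated)
11 duplicate windows → 43 − 11 = 32 distinct.

32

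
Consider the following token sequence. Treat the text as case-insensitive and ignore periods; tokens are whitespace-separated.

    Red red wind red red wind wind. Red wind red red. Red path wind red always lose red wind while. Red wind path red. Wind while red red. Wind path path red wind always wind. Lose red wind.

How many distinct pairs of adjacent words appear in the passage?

17

38 tokens → 37 bigram windows in total.
Repeated bigrams (each contributes count−1 duplicates):
  red wind: 9
  red red: 5
  wind red: 4
  lose red: 2
  path red: 2
  while red: 2
  wind path: 2
  wind while: 2
20 duplicate windows → 37 − 20 = 17 distinct.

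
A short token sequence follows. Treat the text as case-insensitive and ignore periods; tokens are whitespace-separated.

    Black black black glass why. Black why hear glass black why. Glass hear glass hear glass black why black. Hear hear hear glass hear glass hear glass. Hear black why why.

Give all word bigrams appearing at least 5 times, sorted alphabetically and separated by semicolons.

glass hear; hear glass

Bigram counts meeting the condition (at least 5 times):
  glass hear: 5
  hear glass: 6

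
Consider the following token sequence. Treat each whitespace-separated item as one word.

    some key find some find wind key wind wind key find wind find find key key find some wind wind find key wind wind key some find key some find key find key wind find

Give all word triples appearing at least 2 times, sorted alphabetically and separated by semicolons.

find key wind; key find some; key some find; key wind wind; some find key; wind wind key

Trigram counts meeting the condition (at least 2 times):
  find key wind: 2
  key find some: 2
  key some find: 2
  key wind wind: 2
  some find key: 2
  wind wind key: 2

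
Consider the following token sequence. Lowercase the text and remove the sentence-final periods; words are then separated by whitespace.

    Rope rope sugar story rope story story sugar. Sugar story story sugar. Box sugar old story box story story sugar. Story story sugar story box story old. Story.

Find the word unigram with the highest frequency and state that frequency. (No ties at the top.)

"story", 13 times

Unigram frequencies (highest first):
  story: 13
  sugar: 7
  rope: 3
  box: 3
  old: 2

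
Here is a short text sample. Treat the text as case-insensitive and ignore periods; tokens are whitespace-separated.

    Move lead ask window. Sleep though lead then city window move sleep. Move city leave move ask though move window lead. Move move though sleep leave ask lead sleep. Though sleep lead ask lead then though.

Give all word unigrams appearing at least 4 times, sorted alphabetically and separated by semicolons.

Unigram counts meeting the condition (at least 4 times):
  ask: 4
  lead: 6
  move: 7
  sleep: 5
  though: 5

ask; lead; move; sleep; though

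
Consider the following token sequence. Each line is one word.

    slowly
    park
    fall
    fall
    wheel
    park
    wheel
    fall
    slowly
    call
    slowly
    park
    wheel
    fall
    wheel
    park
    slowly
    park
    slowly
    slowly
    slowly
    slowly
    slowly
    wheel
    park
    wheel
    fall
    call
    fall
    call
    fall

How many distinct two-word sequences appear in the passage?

31 tokens → 30 bigram windows in total.
Repeated bigrams (each contributes count−1 duplicates):
  slowly slowly: 4
  park wheel: 3
  slowly park: 3
  wheel fall: 3
  wheel park: 3
  call fall: 2
  fall call: 2
  fall wheel: 2
  … (1 more repeated)
15 duplicate windows → 30 − 15 = 15 distinct.

15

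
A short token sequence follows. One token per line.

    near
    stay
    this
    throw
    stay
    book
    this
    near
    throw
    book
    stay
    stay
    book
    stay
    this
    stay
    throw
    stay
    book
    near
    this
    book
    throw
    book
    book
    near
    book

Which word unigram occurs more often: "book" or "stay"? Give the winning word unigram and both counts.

"book": 8 occurrences
"stay": 7 occurrences

"book" (8 vs 7)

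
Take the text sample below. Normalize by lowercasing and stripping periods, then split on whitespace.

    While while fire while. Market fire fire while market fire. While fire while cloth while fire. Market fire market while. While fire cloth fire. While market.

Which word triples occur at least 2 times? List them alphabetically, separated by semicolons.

Trigram counts meeting the condition (at least 2 times):
  fire while market: 3
  while fire while: 2
  while market fire: 2
  while while fire: 2

fire while market; while fire while; while market fire; while while fire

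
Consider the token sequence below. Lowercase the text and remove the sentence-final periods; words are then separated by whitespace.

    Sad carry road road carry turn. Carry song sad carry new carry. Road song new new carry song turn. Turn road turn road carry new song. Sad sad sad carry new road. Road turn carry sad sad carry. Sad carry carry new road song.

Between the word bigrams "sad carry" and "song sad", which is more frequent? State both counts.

"sad carry": 5 occurrences
"song sad": 2 occurrences

"sad carry" (5 vs 2)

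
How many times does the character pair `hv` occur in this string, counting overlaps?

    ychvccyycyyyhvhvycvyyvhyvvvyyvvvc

3

Sliding a length-2 window over the 33 characters (32 positions):
  position 3–4: hv
  position 13–14: hv
  position 15–16: hv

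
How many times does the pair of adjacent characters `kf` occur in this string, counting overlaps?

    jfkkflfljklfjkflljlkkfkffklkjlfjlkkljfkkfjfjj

Sliding a length-2 window over the 45 characters (44 positions):
  position 4–5: kf
  position 14–15: kf
  position 21–22: kf
  position 23–24: kf
  position 40–41: kf

5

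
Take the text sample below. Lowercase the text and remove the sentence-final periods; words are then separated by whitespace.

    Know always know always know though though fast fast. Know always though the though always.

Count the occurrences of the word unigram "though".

4

Scanning the 15 tokens for "though":
  position 6: though
  position 7: though
  position 12: though
  position 14: though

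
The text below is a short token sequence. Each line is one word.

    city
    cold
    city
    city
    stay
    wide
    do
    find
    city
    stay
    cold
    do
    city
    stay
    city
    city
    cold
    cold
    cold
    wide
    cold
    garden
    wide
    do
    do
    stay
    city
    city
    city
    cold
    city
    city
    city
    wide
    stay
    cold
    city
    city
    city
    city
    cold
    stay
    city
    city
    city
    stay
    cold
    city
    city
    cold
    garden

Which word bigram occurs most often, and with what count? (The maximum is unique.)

"city city", 12 times

Bigram frequencies (highest first):
  city city: 12
  city cold: 5
  cold city: 4
  city stay: 4
  stay cold: 3
  stay city: 3
  … (16 more, each ≤ 2)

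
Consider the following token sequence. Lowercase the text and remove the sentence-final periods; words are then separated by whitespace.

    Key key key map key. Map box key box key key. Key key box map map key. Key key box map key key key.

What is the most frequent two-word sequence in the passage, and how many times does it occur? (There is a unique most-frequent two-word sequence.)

Bigram frequencies (highest first):
  key key: 9
  map key: 3
  key box: 3
  key map: 2
  box key: 2
  box map: 2
  … (2 more, each ≤ 1)

"key key", 9 times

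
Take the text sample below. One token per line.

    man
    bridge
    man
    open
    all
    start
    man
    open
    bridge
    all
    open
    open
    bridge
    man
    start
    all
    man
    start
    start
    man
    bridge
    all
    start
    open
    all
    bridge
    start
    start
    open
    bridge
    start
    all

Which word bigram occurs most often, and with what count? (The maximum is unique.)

Bigram frequencies (highest first):
  open bridge: 3
  man bridge: 2
  bridge man: 2
  man open: 2
  open all: 2
  all start: 2
  … (11 more, each ≤ 2)

"open bridge", 3 times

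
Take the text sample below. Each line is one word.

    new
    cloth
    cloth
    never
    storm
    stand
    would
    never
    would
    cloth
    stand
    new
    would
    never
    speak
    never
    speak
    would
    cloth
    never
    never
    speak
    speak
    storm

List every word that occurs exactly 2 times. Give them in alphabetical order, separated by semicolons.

new; stand; storm

Unigram counts meeting the condition (exactly 2 times):
  new: 2
  stand: 2
  storm: 2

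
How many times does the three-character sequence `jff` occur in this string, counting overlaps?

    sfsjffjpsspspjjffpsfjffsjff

4

Sliding a length-3 window over the 27 characters (25 positions):
  position 4–6: jff
  position 15–17: jff
  position 21–23: jff
  position 25–27: jff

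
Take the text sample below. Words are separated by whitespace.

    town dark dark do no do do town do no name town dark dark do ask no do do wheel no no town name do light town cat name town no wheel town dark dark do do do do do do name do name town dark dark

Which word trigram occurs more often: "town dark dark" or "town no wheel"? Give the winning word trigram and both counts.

"town dark dark": 4 occurrences
"town no wheel": 1 occurrence

"town dark dark" (4 vs 1)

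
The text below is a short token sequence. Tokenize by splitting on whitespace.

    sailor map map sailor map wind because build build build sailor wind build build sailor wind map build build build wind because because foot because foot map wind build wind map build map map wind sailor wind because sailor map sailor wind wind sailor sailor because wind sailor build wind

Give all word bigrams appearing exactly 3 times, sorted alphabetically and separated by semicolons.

Bigram counts meeting the condition (exactly 3 times):
  build wind: 3
  map wind: 3
  sailor map: 3
  wind because: 3
  wind sailor: 3

build wind; map wind; sailor map; wind because; wind sailor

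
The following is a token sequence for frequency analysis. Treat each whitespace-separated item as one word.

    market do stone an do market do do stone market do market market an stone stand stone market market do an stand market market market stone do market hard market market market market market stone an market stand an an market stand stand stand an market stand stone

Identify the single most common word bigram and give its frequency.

"market market", 8 times

Bigram frequencies (highest first):
  market market: 8
  market do: 4
  do market: 3
  an market: 3
  market stand: 3
  do stone: 2
  … (18 more, each ≤ 2)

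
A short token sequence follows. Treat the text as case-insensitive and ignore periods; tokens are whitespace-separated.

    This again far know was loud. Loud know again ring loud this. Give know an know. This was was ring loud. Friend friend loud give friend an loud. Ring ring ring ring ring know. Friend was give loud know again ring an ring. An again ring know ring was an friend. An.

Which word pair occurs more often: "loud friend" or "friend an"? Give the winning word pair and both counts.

"friend an" (2 vs 1)

"loud friend": 1 occurrence
"friend an": 2 occurrences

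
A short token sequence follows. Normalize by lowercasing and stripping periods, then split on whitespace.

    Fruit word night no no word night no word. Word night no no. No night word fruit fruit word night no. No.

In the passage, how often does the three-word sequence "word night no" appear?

4

Scanning the 20 overlapping trigram windows for "word night no":
  position 2–4: word night no
  position 6–8: word night no
  position 10–12: word night no
  position 19–21: word night no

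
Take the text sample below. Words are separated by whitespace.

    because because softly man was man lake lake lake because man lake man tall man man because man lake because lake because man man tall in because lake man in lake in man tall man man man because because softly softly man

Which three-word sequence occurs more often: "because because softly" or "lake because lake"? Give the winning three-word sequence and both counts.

"because because softly" (2 vs 1)

"because because softly": 2 occurrences
"lake because lake": 1 occurrence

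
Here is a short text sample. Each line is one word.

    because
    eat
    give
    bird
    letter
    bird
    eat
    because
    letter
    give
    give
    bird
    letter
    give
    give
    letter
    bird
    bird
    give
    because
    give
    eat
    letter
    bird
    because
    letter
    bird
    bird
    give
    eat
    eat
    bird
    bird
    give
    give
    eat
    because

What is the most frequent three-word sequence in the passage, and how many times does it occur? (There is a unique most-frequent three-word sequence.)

Trigram frequencies (highest first):
  bird bird give: 3
  give bird letter: 2
  letter give give: 2
  letter bird bird: 2
  because eat give: 1
  eat give bird: 1
  … (24 more, each ≤ 1)

"bird bird give", 3 times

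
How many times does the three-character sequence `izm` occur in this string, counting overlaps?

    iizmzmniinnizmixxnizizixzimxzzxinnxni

2

Sliding a length-3 window over the 37 characters (35 positions):
  position 2–4: izm
  position 12–14: izm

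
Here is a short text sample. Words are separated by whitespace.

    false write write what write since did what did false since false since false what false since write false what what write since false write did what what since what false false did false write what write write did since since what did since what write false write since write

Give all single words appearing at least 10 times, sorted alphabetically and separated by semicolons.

false; since; what; write

Unigram counts meeting the condition (at least 10 times):
  false: 11
  since: 10
  what: 11
  write: 12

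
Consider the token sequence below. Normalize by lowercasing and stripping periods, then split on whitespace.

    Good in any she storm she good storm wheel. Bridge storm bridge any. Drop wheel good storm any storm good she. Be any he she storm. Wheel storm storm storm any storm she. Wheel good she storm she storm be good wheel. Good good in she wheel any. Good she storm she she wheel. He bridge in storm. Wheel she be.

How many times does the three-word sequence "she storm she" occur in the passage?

3

Scanning the 59 overlapping trigram windows for "she storm she":
  position 4–6: she storm she
  position 36–38: she storm she
  position 50–52: she storm she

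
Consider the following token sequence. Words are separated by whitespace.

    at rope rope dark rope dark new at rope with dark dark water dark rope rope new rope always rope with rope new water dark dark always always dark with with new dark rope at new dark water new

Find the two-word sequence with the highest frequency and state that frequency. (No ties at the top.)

"dark rope", 3 times

Bigram frequencies (highest first):
  dark rope: 3
  at rope: 2
  rope rope: 2
  rope dark: 2
  rope with: 2
  dark dark: 2
  … (21 more, each ≤ 2)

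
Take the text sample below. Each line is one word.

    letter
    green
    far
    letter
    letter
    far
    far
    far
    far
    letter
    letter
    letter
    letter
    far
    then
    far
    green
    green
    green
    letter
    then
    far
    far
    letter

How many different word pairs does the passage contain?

12

24 tokens → 23 bigram windows in total.
Repeated bigrams (each contributes count−1 duplicates):
  far far: 4
  letter letter: 4
  far letter: 3
  green green: 2
  letter far: 2
  then far: 2
11 duplicate windows → 23 − 11 = 12 distinct.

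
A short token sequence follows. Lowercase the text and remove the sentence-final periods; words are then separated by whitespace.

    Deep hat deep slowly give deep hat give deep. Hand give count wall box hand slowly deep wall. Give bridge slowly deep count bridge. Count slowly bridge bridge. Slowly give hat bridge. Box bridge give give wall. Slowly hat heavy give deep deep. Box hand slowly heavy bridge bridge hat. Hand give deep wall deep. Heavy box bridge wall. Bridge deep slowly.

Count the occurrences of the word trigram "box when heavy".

Scanning the 60 overlapping trigram windows for "box when heavy":
  (none found)

0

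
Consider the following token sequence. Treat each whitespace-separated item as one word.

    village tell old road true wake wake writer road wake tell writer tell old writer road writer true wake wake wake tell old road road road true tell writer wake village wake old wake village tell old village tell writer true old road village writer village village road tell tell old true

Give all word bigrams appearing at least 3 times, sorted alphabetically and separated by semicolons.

old road; tell old; tell writer; village tell; wake wake

Bigram counts meeting the condition (at least 3 times):
  old road: 3
  tell old: 5
  tell writer: 3
  village tell: 3
  wake wake: 3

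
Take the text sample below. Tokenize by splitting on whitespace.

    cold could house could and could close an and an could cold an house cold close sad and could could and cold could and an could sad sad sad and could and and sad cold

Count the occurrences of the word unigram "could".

Scanning the 35 tokens for "could":
  position 2: could
  position 4: could
  position 6: could
  position 11: could
  position 19: could
  position 20: could
  position 23: could
  position 26: could
  position 31: could

9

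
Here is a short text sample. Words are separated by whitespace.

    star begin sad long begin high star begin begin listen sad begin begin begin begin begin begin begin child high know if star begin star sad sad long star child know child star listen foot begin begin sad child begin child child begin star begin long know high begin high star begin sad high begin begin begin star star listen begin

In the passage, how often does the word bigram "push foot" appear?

0

Scanning the 60 overlapping bigram windows for "push foot":
  (none found)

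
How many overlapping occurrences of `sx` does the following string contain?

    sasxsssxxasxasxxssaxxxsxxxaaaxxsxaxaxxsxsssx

8

Sliding a length-2 window over the 44 characters (43 positions):
  position 3–4: sx
  position 7–8: sx
  position 11–12: sx
  position 14–15: sx
  position 23–24: sx
  position 32–33: sx
  position 39–40: sx
  position 43–44: sx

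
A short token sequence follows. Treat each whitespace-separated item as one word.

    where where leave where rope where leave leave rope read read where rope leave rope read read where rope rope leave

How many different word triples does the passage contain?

15

21 tokens → 19 trigram windows in total.
Repeated trigrams (each contributes count−1 duplicates):
  leave rope read: 2
  read read where: 2
  read where rope: 2
  rope read read: 2
4 duplicate windows → 19 − 4 = 15 distinct.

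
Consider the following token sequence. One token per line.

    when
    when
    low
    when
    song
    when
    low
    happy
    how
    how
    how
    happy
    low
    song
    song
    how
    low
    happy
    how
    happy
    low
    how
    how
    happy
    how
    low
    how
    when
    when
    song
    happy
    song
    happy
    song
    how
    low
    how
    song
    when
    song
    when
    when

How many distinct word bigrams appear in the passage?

19

42 tokens → 41 bigram windows in total.
Repeated bigrams (each contributes count−1 duplicates):
  happy how: 3
  how happy: 3
  how how: 3
  how low: 3
  low how: 3
  song when: 3
  when song: 3
  when when: 3
  … (6 more repeated)
22 duplicate windows → 41 − 22 = 19 distinct.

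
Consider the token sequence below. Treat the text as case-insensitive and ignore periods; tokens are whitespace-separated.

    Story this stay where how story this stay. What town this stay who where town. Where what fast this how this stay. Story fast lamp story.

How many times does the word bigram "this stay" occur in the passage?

Scanning the 25 overlapping bigram windows for "this stay":
  position 2–3: this stay
  position 7–8: this stay
  position 11–12: this stay
  position 21–22: this stay

4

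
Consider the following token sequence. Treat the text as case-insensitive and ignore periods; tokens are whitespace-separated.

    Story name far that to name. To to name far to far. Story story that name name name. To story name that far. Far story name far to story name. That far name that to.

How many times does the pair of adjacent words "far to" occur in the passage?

Scanning the 34 overlapping bigram windows for "far to":
  position 10–11: far to
  position 27–28: far to

2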